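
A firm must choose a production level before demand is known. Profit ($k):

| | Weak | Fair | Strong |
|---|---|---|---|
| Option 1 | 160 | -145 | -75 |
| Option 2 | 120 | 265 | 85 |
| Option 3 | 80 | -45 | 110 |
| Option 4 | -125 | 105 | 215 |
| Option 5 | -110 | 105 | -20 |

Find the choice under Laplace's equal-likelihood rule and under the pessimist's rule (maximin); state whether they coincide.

Row averages: Option 1=-20, Option 2=470/3, Option 3=145/3, Option 4=65, Option 5=-25/3
Highest average = 470/3 → Option 2.
Row minima: Option 1=-145, Option 2=85, Option 3=-45, Option 4=-125, Option 5=-110
Best worst-case = 85 → Option 2.

laplace → Option 2; maximin → Option 2 (agree)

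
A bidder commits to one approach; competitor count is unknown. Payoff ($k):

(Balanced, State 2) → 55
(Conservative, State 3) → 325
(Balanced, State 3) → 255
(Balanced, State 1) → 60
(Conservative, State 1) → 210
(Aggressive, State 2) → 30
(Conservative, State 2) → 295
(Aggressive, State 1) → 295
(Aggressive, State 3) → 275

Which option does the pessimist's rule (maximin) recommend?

Row minima: Conservative=210, Balanced=55, Aggressive=30
Best worst-case = 210 → Conservative.

Conservative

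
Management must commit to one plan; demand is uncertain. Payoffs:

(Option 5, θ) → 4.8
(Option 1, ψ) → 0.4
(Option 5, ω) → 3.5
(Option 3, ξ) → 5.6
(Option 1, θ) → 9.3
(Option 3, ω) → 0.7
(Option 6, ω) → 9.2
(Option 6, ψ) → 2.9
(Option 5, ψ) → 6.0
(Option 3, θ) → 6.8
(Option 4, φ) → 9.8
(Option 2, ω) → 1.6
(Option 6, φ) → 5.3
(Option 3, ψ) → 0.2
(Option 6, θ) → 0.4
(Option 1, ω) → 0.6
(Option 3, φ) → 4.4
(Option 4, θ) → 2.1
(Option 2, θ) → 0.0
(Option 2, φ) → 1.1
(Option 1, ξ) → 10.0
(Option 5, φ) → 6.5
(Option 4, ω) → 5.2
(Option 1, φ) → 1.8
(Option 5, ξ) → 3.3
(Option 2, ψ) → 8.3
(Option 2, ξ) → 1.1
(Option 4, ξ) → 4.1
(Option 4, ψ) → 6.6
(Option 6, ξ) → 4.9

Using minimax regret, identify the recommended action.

Option 5

Column bests: θ=9.3, φ=9.8, ψ=8.3, ω=9.2, ξ=10.0.
Option 1 regrets: 0.0, 8.0, 7.9, 8.6, 0.0 → max 8.6
Option 2 regrets: 9.3, 8.7, 0.0, 7.6, 8.9 → max 9.3
Option 3 regrets: 2.5, 5.4, 8.1, 8.5, 4.4 → max 8.5
Option 4 regrets: 7.2, 0.0, 1.7, 4.0, 5.9 → max 7.2
Option 5 regrets: 4.5, 3.3, 2.3, 5.7, 6.7 → max 6.7
Option 6 regrets: 8.9, 4.5, 5.4, 0.0, 5.1 → max 8.9
Smallest max regret = 6.7 → Option 5.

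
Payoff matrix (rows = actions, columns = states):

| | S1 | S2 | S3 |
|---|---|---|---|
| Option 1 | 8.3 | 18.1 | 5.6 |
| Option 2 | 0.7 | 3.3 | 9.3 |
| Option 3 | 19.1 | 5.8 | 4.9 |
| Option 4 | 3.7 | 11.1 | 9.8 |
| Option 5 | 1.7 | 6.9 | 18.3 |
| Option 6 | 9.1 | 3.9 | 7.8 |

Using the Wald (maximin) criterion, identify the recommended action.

Row minima: Option 1=5.6, Option 2=0.7, Option 3=4.9, Option 4=3.7, Option 5=1.7, Option 6=3.9
Best worst-case = 5.6 → Option 1.

Option 1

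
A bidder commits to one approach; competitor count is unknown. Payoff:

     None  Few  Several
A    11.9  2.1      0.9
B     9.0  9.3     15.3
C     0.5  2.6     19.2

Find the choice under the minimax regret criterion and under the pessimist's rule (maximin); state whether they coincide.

Column bests: None=11.9, Few=9.3, Several=19.2.
A regrets: 0.0, 7.2, 18.3 → max 18.3
B regrets: 2.9, 0.0, 3.9 → max 3.9
C regrets: 11.4, 6.7, 0.0 → max 11.4
Smallest max regret = 3.9 → B.
Row minima: A=0.9, B=9.0, C=0.5
Best worst-case = 9.0 → B.

minimax regret → B; maximin → B (agree)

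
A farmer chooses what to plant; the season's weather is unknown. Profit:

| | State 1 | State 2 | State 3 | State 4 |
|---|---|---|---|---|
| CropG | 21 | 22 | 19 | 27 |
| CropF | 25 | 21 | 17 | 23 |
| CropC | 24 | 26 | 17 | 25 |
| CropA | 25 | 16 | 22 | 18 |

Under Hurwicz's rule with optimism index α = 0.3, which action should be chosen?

CropG: 0.3·27 + 0.7·19 = 21.4
CropF: 0.3·25 + 0.7·17 = 19.4
CropC: 0.3·26 + 0.7·17 = 19.7
CropA: 0.3·25 + 0.7·16 = 18.7
Highest Hurwicz score = 21.4 → CropG.

CropG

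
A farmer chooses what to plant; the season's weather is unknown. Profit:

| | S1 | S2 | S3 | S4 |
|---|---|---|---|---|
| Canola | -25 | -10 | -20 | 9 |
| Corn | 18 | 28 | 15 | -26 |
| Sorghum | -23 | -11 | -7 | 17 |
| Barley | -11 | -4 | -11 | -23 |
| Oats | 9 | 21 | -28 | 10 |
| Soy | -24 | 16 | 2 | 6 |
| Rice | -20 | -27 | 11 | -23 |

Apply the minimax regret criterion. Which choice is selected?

Barley

Column bests: S1=18, S2=28, S3=15, S4=17.
Canola regrets: 43, 38, 35, 8 → max 43
Corn regrets: 0, 0, 0, 43 → max 43
Sorghum regrets: 41, 39, 22, 0 → max 41
Barley regrets: 29, 32, 26, 40 → max 40
Oats regrets: 9, 7, 43, 7 → max 43
Soy regrets: 42, 12, 13, 11 → max 42
Rice regrets: 38, 55, 4, 40 → max 55
Smallest max regret = 40 → Barley.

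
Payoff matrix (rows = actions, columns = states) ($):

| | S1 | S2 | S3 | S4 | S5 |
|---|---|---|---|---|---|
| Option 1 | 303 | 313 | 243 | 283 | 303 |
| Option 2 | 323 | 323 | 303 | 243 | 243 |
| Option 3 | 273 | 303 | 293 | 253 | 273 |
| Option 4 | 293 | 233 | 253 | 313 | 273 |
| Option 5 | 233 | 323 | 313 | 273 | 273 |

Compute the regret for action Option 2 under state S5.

Best payoff under S5 is 303.
Regret = 303 − 243 = 60.

60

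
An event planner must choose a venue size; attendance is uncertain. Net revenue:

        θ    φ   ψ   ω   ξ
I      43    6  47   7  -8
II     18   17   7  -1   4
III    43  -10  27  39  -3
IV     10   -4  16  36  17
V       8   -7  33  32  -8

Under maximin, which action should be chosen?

II

Row minima: I=-8, II=-1, III=-10, IV=-4, V=-8
Best worst-case = -1 → II.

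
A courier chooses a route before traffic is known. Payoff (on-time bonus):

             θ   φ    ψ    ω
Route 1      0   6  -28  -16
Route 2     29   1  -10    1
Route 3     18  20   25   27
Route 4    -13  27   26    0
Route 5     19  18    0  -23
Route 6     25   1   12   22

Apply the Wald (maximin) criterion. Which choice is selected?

Row minima: Route 1=-28, Route 2=-10, Route 3=18, Route 4=-13, Route 5=-23, Route 6=1
Best worst-case = 18 → Route 3.

Route 3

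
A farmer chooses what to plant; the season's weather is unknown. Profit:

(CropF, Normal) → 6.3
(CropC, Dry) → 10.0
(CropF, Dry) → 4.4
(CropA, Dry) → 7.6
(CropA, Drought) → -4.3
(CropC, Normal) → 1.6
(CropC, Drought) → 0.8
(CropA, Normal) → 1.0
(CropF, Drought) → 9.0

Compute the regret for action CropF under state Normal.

0.0

Best payoff under Normal is 6.3.
Regret = 6.3 − 6.3 = 0.0.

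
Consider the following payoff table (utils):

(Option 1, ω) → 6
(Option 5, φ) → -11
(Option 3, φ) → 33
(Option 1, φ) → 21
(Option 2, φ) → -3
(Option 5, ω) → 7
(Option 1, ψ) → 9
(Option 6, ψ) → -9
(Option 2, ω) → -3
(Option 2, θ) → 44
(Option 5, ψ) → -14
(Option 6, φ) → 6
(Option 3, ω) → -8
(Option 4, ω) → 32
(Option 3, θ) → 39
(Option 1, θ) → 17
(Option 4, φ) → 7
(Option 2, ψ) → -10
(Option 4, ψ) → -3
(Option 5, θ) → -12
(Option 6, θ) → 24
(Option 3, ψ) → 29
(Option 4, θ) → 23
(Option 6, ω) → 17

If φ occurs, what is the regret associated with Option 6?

Best payoff under φ is 33.
Regret = 33 − 6 = 27.

27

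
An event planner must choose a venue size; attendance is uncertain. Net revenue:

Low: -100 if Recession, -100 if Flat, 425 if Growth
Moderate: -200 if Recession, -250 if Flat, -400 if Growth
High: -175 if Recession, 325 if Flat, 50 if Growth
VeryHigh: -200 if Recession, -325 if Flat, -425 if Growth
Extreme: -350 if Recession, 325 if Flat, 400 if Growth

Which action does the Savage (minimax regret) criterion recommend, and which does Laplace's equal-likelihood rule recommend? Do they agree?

Column bests: Recession=-100, Flat=325, Growth=425.
Low regrets: 0, 425, 0 → max 425
Moderate regrets: 100, 575, 825 → max 825
High regrets: 75, 0, 375 → max 375
VeryHigh regrets: 100, 650, 850 → max 850
Extreme regrets: 250, 0, 25 → max 250
Smallest max regret = 250 → Extreme.
Row averages: Low=75, Moderate=-850/3, High=200/3, VeryHigh=-950/3, Extreme=125
Highest average = 125 → Extreme.

minimax regret → Extreme; laplace → Extreme (agree)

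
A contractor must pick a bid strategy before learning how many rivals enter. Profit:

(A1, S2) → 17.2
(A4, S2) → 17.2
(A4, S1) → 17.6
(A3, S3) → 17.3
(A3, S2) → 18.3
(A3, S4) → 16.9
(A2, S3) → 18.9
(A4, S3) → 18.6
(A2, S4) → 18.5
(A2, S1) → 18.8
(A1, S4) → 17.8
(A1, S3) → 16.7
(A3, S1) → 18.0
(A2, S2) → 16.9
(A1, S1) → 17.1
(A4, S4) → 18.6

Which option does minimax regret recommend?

A4

Column bests: S1=18.8, S2=18.3, S3=18.9, S4=18.6.
A1 regrets: 1.7, 1.1, 2.2, 0.8 → max 2.2
A2 regrets: 0.0, 1.4, 0.0, 0.1 → max 1.4
A3 regrets: 0.8, 0.0, 1.6, 1.7 → max 1.7
A4 regrets: 1.2, 1.1, 0.3, 0.0 → max 1.2
Smallest max regret = 1.2 → A4.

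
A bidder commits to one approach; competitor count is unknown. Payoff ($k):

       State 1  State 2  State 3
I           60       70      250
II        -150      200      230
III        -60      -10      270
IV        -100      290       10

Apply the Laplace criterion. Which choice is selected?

I

Row averages: I=380/3, II=280/3, III=200/3, IV=200/3
Highest average = 380/3 → I.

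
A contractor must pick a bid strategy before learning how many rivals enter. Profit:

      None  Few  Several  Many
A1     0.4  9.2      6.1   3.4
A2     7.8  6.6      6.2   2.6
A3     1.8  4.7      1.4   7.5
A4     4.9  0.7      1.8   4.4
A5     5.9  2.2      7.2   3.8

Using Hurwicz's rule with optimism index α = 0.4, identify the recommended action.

A2

A1: 0.4·9.2 + 0.6·0.4 = 3.92
A2: 0.4·7.8 + 0.6·2.6 = 4.68
A3: 0.4·7.5 + 0.6·1.4 = 3.84
A4: 0.4·4.9 + 0.6·0.7 = 2.38
A5: 0.4·7.2 + 0.6·2.2 = 4.2
Highest Hurwicz score = 4.68 → A2.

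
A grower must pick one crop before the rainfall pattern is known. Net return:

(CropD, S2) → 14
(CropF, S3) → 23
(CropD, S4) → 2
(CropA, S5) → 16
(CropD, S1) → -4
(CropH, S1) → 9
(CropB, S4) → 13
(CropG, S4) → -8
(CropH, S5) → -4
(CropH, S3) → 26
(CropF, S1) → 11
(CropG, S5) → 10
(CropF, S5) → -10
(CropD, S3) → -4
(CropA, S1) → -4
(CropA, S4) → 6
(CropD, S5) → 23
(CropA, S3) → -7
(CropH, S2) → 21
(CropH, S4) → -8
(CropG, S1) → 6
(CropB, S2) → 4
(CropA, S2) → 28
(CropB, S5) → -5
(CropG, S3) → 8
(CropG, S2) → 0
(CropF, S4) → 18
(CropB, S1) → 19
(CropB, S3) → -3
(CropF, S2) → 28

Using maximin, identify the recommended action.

CropD

Row minima: CropG=-8, CropA=-7, CropD=-4, CropH=-8, CropB=-5, CropF=-10
Best worst-case = -4 → CropD.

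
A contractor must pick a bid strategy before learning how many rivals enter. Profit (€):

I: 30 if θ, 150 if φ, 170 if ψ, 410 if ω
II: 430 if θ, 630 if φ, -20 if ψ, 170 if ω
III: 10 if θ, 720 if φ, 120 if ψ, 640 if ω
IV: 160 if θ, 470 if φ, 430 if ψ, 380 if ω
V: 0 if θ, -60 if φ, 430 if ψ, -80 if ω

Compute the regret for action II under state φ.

90

Best payoff under φ is 720.
Regret = 720 − 630 = 90.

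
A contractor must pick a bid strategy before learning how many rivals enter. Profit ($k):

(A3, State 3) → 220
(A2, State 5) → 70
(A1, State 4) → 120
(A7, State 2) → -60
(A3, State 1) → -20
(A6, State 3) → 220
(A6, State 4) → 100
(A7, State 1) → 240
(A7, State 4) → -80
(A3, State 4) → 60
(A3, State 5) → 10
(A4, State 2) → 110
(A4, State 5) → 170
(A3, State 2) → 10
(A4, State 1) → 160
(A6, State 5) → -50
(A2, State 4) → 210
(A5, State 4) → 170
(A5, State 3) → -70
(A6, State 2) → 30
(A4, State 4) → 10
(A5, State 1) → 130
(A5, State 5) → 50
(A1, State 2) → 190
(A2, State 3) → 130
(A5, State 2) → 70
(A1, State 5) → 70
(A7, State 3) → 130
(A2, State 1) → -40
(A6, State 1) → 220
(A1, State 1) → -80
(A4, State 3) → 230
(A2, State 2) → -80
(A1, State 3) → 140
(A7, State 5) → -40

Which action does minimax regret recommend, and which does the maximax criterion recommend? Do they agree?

minimax regret → A4; maximax → A7 (disagree)

Column bests: State 1=240, State 2=190, State 3=230, State 4=210, State 5=170.
A1 regrets: 320, 0, 90, 90, 100 → max 320
A2 regrets: 280, 270, 100, 0, 100 → max 280
A3 regrets: 260, 180, 10, 150, 160 → max 260
A4 regrets: 80, 80, 0, 200, 0 → max 200
A5 regrets: 110, 120, 300, 40, 120 → max 300
A6 regrets: 20, 160, 10, 110, 220 → max 220
A7 regrets: 0, 250, 100, 290, 210 → max 290
Smallest max regret = 200 → A4.
Row maxima: A1=190, A2=210, A3=220, A4=230, A5=170, A6=220, A7=240
Best best-case = 240 → A7.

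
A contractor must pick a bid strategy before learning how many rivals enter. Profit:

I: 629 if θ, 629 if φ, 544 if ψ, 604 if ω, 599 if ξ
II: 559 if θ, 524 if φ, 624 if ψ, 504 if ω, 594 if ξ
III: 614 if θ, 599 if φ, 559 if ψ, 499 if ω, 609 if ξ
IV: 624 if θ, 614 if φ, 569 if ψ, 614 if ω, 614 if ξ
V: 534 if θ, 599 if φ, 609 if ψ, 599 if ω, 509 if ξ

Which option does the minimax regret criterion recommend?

Column bests: θ=629, φ=629, ψ=624, ω=614, ξ=614.
I regrets: 0, 0, 80, 10, 15 → max 80
II regrets: 70, 105, 0, 110, 20 → max 110
III regrets: 15, 30, 65, 115, 5 → max 115
IV regrets: 5, 15, 55, 0, 0 → max 55
V regrets: 95, 30, 15, 15, 105 → max 105
Smallest max regret = 55 → IV.

IV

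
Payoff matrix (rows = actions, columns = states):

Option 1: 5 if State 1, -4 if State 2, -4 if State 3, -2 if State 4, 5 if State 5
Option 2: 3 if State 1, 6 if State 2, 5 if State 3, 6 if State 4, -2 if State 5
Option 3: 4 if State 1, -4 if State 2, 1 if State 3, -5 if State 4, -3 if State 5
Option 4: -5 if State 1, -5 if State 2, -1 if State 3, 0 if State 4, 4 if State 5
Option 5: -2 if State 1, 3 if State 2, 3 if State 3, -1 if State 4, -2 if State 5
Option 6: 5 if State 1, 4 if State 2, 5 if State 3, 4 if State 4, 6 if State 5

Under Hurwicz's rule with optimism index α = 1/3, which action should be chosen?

Option 1: 1/3·5 + 2/3·(-4) = -1
Option 2: 1/3·6 + 2/3·(-2) = 2/3
Option 3: 1/3·4 + 2/3·(-5) = -2
Option 4: 1/3·4 + 2/3·(-5) = -2
Option 5: 1/3·3 + 2/3·(-2) = -1/3
Option 6: 1/3·6 + 2/3·4 = 14/3
Highest Hurwicz score = 14/3 → Option 6.

Option 6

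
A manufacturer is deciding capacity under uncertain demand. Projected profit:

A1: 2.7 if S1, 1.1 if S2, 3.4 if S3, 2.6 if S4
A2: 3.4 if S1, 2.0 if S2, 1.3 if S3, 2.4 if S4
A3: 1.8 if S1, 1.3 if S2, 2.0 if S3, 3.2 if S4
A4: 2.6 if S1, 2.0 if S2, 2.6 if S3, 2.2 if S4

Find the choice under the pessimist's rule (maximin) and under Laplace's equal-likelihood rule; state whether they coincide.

maximin → A4; laplace → A1 (disagree)

Row minima: A1=1.1, A2=1.3, A3=1.3, A4=2.0
Best worst-case = 2.0 → A4.
Row averages: A1=2.45, A2=2.275, A3=2.075, A4=2.35
Highest average = 2.45 → A1.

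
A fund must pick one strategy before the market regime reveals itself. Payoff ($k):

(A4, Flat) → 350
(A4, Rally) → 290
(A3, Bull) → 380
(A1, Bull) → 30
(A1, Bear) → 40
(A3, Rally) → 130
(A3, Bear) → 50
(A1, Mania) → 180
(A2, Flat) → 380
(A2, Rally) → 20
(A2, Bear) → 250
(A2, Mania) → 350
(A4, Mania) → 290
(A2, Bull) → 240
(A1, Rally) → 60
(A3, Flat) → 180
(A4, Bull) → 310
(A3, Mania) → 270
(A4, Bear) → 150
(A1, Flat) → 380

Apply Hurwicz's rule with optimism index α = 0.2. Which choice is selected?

A1: 0.2·380 + 0.8·30 = 100
A2: 0.2·380 + 0.8·20 = 92
A3: 0.2·380 + 0.8·50 = 116
A4: 0.2·350 + 0.8·150 = 190
Highest Hurwicz score = 190 → A4.

A4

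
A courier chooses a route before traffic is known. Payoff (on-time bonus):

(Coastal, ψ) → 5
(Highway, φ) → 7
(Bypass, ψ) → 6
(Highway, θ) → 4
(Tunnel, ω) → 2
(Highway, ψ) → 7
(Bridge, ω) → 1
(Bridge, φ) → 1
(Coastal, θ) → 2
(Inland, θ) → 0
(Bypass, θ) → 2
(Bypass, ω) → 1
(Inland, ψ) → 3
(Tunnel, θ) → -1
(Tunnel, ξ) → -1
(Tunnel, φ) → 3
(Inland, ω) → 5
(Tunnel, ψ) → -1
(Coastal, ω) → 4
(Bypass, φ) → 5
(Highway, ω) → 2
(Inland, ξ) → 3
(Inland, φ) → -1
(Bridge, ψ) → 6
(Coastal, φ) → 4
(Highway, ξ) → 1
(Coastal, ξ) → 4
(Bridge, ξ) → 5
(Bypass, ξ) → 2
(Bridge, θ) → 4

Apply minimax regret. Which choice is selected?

Column bests: θ=4, φ=7, ψ=7, ω=5, ξ=5.
Highway regrets: 0, 0, 0, 3, 4 → max 4
Bridge regrets: 0, 6, 1, 4, 0 → max 6
Inland regrets: 4, 8, 4, 0, 2 → max 8
Bypass regrets: 2, 2, 1, 4, 3 → max 4
Coastal regrets: 2, 3, 2, 1, 1 → max 3
Tunnel regrets: 5, 4, 8, 3, 6 → max 8
Smallest max regret = 3 → Coastal.

Coastal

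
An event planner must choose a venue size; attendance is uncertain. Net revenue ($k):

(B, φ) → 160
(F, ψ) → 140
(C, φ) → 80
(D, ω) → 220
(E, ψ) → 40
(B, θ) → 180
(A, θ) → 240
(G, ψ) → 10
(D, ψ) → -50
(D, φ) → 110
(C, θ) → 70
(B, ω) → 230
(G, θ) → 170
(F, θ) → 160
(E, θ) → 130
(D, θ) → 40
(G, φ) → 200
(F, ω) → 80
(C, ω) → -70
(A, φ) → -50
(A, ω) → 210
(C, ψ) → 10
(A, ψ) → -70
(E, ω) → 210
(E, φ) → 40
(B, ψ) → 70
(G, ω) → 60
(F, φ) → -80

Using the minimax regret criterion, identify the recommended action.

Column bests: θ=240, φ=200, ψ=140, ω=230.
A regrets: 0, 250, 210, 20 → max 250
B regrets: 60, 40, 70, 0 → max 70
C regrets: 170, 120, 130, 300 → max 300
D regrets: 200, 90, 190, 10 → max 200
E regrets: 110, 160, 100, 20 → max 160
F regrets: 80, 280, 0, 150 → max 280
G regrets: 70, 0, 130, 170 → max 170
Smallest max regret = 70 → B.

B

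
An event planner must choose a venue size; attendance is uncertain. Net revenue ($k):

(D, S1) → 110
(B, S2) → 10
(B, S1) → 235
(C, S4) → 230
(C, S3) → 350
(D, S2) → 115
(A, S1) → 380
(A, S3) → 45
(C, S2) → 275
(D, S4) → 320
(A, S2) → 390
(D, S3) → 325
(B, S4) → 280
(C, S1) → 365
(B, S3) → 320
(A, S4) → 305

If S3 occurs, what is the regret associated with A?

Best payoff under S3 is 350.
Regret = 350 − 45 = 305.

305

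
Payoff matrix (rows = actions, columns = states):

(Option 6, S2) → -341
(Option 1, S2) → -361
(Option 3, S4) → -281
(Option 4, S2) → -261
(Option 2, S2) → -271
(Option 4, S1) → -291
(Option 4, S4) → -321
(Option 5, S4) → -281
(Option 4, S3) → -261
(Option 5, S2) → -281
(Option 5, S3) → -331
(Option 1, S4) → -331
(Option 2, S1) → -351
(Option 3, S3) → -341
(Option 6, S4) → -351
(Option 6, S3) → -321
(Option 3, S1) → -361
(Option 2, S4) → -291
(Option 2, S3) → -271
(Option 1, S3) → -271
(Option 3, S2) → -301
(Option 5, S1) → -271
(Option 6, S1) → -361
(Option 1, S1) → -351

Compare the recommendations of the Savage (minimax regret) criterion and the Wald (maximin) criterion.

Column bests: S1=-271, S2=-261, S3=-261, S4=-281.
Option 1 regrets: 80, 100, 10, 50 → max 100
Option 2 regrets: 80, 10, 10, 10 → max 80
Option 3 regrets: 90, 40, 80, 0 → max 90
Option 4 regrets: 20, 0, 0, 40 → max 40
Option 5 regrets: 0, 20, 70, 0 → max 70
Option 6 regrets: 90, 80, 60, 70 → max 90
Smallest max regret = 40 → Option 4.
Row minima: Option 1=-361, Option 2=-351, Option 3=-361, Option 4=-321, Option 5=-331, Option 6=-361
Best worst-case = -321 → Option 4.

minimax regret → Option 4; maximin → Option 4 (agree)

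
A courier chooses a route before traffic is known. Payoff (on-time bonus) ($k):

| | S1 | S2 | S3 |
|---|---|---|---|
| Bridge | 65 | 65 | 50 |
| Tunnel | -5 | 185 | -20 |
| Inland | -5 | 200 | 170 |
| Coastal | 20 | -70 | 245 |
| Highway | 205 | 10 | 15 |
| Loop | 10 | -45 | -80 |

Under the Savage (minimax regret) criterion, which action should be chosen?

Bridge

Column bests: S1=205, S2=200, S3=245.
Bridge regrets: 140, 135, 195 → max 195
Tunnel regrets: 210, 15, 265 → max 265
Inland regrets: 210, 0, 75 → max 210
Coastal regrets: 185, 270, 0 → max 270
Highway regrets: 0, 190, 230 → max 230
Loop regrets: 195, 245, 325 → max 325
Smallest max regret = 195 → Bridge.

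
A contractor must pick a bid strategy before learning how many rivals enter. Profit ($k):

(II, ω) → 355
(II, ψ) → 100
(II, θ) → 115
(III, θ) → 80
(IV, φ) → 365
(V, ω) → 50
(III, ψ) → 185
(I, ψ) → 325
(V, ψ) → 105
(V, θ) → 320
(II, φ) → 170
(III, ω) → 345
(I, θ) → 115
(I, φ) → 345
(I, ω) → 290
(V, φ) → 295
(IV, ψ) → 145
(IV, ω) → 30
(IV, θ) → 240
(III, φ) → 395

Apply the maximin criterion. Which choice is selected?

I

Row minima: I=115, II=100, III=80, IV=30, V=50
Best worst-case = 115 → I.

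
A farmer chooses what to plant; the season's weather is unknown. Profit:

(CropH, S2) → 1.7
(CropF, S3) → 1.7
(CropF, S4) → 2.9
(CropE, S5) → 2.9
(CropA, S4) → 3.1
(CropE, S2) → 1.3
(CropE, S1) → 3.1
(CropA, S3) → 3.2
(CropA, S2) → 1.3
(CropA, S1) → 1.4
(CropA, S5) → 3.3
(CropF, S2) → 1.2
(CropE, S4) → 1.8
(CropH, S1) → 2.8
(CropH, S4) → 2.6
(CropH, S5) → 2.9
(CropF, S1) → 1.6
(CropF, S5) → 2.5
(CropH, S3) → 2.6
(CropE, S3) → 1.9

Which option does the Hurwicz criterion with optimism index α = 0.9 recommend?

CropF: 0.9·2.9 + 0.1·1.2 = 2.73
CropE: 0.9·3.1 + 0.1·1.3 = 2.92
CropH: 0.9·2.9 + 0.1·1.7 = 2.78
CropA: 0.9·3.3 + 0.1·1.3 = 3.1
Highest Hurwicz score = 3.1 → CropA.

CropA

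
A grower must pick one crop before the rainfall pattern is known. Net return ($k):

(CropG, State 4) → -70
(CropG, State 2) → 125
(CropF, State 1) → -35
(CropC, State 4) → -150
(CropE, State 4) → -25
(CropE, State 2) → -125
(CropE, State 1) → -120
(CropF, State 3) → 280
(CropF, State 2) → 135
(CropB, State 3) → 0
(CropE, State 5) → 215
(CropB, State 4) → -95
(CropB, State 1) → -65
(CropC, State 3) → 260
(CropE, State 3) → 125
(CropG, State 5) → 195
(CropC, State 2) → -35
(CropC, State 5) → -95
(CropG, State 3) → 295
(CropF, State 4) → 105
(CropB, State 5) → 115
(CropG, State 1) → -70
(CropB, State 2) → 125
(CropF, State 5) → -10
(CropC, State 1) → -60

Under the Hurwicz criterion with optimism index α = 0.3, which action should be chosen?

CropF

CropC: 0.3·260 + 0.7·(-150) = -27
CropE: 0.3·215 + 0.7·(-125) = -23
CropB: 0.3·125 + 0.7·(-95) = -29
CropG: 0.3·295 + 0.7·(-70) = 39.5
CropF: 0.3·280 + 0.7·(-35) = 59.5
Highest Hurwicz score = 59.5 → CropF.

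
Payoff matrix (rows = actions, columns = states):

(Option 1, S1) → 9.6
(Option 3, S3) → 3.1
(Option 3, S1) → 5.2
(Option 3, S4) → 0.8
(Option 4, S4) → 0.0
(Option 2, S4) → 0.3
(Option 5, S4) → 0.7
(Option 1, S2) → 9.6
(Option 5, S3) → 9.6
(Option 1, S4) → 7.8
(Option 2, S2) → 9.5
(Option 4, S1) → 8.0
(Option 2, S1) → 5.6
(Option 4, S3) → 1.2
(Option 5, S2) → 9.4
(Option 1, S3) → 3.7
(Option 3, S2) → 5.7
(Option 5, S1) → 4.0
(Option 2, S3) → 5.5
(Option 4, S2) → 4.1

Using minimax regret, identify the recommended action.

Column bests: S1=9.6, S2=9.6, S3=9.6, S4=7.8.
Option 1 regrets: 0.0, 0.0, 5.9, 0.0 → max 5.9
Option 2 regrets: 4.0, 0.1, 4.1, 7.5 → max 7.5
Option 3 regrets: 4.4, 3.9, 6.5, 7.0 → max 7.0
Option 4 regrets: 1.6, 5.5, 8.4, 7.8 → max 8.4
Option 5 regrets: 5.6, 0.2, 0.0, 7.1 → max 7.1
Smallest max regret = 5.9 → Option 1.

Option 1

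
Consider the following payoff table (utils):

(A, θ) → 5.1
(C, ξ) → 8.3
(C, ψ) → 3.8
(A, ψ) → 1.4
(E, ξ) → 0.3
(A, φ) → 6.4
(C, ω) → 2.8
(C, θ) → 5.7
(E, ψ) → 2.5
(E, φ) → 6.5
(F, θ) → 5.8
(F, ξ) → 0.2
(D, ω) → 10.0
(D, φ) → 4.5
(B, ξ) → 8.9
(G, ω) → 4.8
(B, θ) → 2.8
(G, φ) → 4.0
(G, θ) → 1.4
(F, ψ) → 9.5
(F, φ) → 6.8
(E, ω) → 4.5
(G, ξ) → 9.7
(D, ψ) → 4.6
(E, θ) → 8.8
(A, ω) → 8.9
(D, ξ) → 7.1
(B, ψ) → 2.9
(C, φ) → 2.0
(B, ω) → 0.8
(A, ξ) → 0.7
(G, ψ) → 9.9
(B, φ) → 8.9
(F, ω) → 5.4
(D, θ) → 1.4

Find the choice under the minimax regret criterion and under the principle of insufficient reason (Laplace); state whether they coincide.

Column bests: θ=8.8, φ=8.9, ψ=9.9, ω=10.0, ξ=9.7.
A regrets: 3.7, 2.5, 8.5, 1.1, 9.0 → max 9.0
B regrets: 6.0, 0.0, 7.0, 9.2, 0.8 → max 9.2
C regrets: 3.1, 6.9, 6.1, 7.2, 1.4 → max 7.2
D regrets: 7.4, 4.4, 5.3, 0.0, 2.6 → max 7.4
E regrets: 0.0, 2.4, 7.4, 5.5, 9.4 → max 9.4
F regrets: 3.0, 2.1, 0.4, 4.6, 9.5 → max 9.5
G regrets: 7.4, 4.9, 0.0, 5.2, 0.0 → max 7.4
Smallest max regret = 7.2 → C.
Row averages: A=4.5, B=4.86, C=4.52, D=5.52, E=4.52, F=5.54, G=5.96
Highest average = 5.96 → G.

minimax regret → C; laplace → G (disagree)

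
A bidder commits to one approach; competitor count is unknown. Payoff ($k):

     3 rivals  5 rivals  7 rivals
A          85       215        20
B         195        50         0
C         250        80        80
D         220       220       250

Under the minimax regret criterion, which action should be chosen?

D

Column bests: 3 rivals=250, 5 rivals=220, 7 rivals=250.
A regrets: 165, 5, 230 → max 230
B regrets: 55, 170, 250 → max 250
C regrets: 0, 140, 170 → max 170
D regrets: 30, 0, 0 → max 30
Smallest max regret = 30 → D.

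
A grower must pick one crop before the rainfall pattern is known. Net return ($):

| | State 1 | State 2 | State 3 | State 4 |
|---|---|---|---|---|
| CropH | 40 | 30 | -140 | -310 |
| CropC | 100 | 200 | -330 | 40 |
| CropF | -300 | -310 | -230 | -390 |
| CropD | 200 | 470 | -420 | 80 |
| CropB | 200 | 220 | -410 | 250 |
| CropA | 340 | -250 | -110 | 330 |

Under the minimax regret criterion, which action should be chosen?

CropC

Column bests: State 1=340, State 2=470, State 3=-110, State 4=330.
CropH regrets: 300, 440, 30, 640 → max 640
CropC regrets: 240, 270, 220, 290 → max 290
CropF regrets: 640, 780, 120, 720 → max 780
CropD regrets: 140, 0, 310, 250 → max 310
CropB regrets: 140, 250, 300, 80 → max 300
CropA regrets: 0, 720, 0, 0 → max 720
Smallest max regret = 290 → CropC.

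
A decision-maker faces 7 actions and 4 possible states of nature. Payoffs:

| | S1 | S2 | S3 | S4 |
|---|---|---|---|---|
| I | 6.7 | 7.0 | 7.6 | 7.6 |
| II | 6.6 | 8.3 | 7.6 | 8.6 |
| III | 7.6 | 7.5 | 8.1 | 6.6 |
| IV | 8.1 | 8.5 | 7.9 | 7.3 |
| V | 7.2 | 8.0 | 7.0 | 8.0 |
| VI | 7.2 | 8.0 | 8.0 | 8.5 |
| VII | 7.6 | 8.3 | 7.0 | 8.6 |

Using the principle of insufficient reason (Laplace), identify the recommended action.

IV

Row averages: I=7.225, II=7.775, III=7.45, IV=7.95, V=7.55, VI=7.925, VII=7.875
Highest average = 7.95 → IV.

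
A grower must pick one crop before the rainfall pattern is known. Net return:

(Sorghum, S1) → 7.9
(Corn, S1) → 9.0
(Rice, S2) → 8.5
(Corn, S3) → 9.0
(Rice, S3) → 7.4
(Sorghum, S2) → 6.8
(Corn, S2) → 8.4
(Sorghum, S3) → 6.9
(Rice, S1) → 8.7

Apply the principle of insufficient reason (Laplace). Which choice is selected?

Corn

Row averages: Rice=8.2, Corn=8.8, Sorghum=7.2
Highest average = 8.8 → Corn.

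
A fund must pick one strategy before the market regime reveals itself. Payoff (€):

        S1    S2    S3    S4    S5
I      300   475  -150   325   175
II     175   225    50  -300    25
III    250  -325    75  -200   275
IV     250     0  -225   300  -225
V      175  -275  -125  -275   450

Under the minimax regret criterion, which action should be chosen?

I

Column bests: S1=300, S2=475, S3=75, S4=325, S5=450.
I regrets: 0, 0, 225, 0, 275 → max 275
II regrets: 125, 250, 25, 625, 425 → max 625
III regrets: 50, 800, 0, 525, 175 → max 800
IV regrets: 50, 475, 300, 25, 675 → max 675
V regrets: 125, 750, 200, 600, 0 → max 750
Smallest max regret = 275 → I.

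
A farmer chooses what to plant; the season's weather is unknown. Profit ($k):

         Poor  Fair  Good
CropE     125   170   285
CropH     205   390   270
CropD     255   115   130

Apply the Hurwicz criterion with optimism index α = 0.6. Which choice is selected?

CropE: 0.6·285 + 0.4·125 = 221
CropH: 0.6·390 + 0.4·205 = 316
CropD: 0.6·255 + 0.4·115 = 199
Highest Hurwicz score = 316 → CropH.

CropH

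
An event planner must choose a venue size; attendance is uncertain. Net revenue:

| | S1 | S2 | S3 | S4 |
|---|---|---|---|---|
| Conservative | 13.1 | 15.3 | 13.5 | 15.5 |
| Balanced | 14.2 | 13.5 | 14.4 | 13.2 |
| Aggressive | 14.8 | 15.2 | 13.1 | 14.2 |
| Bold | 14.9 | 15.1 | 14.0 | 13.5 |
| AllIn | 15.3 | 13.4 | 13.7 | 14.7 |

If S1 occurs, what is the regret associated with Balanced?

1.1

Best payoff under S1 is 15.3.
Regret = 15.3 − 14.2 = 1.1.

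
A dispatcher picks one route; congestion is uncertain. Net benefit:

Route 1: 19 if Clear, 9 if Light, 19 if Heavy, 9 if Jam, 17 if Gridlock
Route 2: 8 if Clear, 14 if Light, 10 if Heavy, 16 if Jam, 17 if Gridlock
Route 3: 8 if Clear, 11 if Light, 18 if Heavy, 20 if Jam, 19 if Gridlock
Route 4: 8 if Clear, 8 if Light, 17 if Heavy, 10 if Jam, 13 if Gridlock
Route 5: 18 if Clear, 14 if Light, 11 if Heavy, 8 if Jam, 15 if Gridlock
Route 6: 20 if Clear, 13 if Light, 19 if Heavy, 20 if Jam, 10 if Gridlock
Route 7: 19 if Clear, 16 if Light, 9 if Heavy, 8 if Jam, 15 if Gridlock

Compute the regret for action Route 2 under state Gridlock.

2

Best payoff under Gridlock is 19.
Regret = 19 − 17 = 2.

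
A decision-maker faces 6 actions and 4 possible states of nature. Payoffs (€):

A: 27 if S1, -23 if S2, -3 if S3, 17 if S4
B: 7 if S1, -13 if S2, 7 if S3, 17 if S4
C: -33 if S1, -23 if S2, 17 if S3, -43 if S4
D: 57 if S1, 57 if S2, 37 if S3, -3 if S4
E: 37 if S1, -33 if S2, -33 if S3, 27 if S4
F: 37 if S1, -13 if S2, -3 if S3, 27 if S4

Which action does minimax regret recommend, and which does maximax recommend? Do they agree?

Column bests: S1=57, S2=57, S3=37, S4=27.
A regrets: 30, 80, 40, 10 → max 80
B regrets: 50, 70, 30, 10 → max 70
C regrets: 90, 80, 20, 70 → max 90
D regrets: 0, 0, 0, 30 → max 30
E regrets: 20, 90, 70, 0 → max 90
F regrets: 20, 70, 40, 0 → max 70
Smallest max regret = 30 → D.
Row maxima: A=27, B=17, C=17, D=57, E=37, F=37
Best best-case = 57 → D.

minimax regret → D; maximax → D (agree)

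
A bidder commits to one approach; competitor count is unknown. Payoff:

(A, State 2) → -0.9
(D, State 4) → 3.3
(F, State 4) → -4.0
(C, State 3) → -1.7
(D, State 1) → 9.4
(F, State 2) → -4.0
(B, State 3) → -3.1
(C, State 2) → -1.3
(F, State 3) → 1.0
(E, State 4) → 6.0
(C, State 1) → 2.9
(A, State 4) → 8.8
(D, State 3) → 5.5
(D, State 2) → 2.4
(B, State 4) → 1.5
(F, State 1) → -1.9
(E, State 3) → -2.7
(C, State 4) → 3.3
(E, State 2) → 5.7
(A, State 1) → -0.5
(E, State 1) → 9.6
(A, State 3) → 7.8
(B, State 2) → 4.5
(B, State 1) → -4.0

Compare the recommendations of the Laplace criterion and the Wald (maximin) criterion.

laplace → D; maximin → D (agree)

Row averages: A=3.8, B=-0.275, C=0.8, D=5.15, E=4.65, F=-2.225
Highest average = 5.15 → D.
Row minima: A=-0.9, B=-4.0, C=-1.7, D=2.4, E=-2.7, F=-4.0
Best worst-case = 2.4 → D.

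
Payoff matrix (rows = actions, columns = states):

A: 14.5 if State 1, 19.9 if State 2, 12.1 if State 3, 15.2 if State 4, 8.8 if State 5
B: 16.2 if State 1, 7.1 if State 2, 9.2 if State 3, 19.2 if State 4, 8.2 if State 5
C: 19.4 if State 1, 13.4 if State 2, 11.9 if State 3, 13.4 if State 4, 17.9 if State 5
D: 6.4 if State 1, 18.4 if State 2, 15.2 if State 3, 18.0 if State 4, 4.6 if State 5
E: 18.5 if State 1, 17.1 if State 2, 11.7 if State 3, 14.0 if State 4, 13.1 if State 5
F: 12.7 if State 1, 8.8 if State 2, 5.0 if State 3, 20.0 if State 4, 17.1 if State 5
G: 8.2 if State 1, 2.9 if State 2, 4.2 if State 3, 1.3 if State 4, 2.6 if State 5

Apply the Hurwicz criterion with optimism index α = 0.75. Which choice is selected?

A: 0.75·19.9 + 0.25·8.8 = 17.125
B: 0.75·19.2 + 0.25·7.1 = 16.175
C: 0.75·19.4 + 0.25·11.9 = 17.525
D: 0.75·18.4 + 0.25·4.6 = 14.95
E: 0.75·18.5 + 0.25·11.7 = 16.8
F: 0.75·20.0 + 0.25·5.0 = 16.25
G: 0.75·8.2 + 0.25·1.3 = 6.475
Highest Hurwicz score = 17.525 → C.

C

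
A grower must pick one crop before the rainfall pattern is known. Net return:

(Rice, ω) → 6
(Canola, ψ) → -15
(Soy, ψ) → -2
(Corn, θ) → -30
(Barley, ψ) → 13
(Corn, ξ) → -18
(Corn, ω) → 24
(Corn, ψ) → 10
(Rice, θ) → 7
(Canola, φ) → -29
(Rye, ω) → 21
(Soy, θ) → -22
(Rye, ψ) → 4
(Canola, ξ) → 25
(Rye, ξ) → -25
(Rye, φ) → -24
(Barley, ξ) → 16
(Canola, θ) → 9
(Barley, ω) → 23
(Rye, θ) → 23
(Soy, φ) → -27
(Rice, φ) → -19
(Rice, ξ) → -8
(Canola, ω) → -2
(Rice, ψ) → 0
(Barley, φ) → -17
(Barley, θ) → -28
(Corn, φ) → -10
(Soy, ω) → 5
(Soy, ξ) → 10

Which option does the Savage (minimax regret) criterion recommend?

Column bests: θ=23, φ=-10, ψ=13, ω=24, ξ=25.
Barley regrets: 51, 7, 0, 1, 9 → max 51
Canola regrets: 14, 19, 28, 26, 0 → max 28
Rye regrets: 0, 14, 9, 3, 50 → max 50
Corn regrets: 53, 0, 3, 0, 43 → max 53
Rice regrets: 16, 9, 13, 18, 33 → max 33
Soy regrets: 45, 17, 15, 19, 15 → max 45
Smallest max regret = 28 → Canola.

Canola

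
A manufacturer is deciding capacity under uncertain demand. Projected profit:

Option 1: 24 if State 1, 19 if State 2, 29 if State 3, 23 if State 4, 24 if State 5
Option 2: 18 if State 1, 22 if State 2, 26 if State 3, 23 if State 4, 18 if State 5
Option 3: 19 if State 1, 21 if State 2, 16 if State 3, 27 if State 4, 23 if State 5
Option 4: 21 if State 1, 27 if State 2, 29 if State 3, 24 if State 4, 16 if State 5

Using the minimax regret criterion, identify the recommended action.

Option 2

Column bests: State 1=24, State 2=27, State 3=29, State 4=27, State 5=24.
Option 1 regrets: 0, 8, 0, 4, 0 → max 8
Option 2 regrets: 6, 5, 3, 4, 6 → max 6
Option 3 regrets: 5, 6, 13, 0, 1 → max 13
Option 4 regrets: 3, 0, 0, 3, 8 → max 8
Smallest max regret = 6 → Option 2.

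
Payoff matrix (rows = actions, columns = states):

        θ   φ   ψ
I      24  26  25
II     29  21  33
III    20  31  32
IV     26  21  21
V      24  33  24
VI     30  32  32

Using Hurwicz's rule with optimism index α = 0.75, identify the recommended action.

I: 0.75·26 + 0.25·24 = 25.5
II: 0.75·33 + 0.25·21 = 30
III: 0.75·32 + 0.25·20 = 29
IV: 0.75·26 + 0.25·21 = 24.75
V: 0.75·33 + 0.25·24 = 30.75
VI: 0.75·32 + 0.25·30 = 31.5
Highest Hurwicz score = 31.5 → VI.

VI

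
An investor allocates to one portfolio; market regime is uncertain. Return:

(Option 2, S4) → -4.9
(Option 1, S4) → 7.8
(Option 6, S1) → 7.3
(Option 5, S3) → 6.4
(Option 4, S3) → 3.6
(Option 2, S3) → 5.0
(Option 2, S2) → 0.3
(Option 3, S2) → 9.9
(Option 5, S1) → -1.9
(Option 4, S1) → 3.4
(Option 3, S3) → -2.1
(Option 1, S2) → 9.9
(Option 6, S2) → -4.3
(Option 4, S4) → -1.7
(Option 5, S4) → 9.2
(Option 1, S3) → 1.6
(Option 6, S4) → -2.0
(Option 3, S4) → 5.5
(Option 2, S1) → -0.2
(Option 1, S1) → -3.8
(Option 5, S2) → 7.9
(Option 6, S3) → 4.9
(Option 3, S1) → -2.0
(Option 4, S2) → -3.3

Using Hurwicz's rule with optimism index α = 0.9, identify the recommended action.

Option 1: 0.9·9.9 + 0.1·(-3.8) = 8.53
Option 2: 0.9·5.0 + 0.1·(-4.9) = 4.01
Option 3: 0.9·9.9 + 0.1·(-2.1) = 8.7
Option 4: 0.9·3.6 + 0.1·(-3.3) = 2.91
Option 5: 0.9·9.2 + 0.1·(-1.9) = 8.09
Option 6: 0.9·7.3 + 0.1·(-4.3) = 6.14
Highest Hurwicz score = 8.7 → Option 3.

Option 3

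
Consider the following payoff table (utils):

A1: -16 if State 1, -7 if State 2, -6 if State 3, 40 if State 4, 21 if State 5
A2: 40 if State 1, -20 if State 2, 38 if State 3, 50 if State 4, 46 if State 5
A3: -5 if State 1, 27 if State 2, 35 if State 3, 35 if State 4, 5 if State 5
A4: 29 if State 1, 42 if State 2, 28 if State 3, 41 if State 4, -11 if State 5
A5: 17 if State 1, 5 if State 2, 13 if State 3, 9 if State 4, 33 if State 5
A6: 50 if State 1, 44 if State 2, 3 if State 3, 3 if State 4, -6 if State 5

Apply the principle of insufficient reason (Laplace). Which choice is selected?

Row averages: A1=6.4, A2=30.8, A3=19.4, A4=25.8, A5=15.4, A6=18.8
Highest average = 30.8 → A2.

A2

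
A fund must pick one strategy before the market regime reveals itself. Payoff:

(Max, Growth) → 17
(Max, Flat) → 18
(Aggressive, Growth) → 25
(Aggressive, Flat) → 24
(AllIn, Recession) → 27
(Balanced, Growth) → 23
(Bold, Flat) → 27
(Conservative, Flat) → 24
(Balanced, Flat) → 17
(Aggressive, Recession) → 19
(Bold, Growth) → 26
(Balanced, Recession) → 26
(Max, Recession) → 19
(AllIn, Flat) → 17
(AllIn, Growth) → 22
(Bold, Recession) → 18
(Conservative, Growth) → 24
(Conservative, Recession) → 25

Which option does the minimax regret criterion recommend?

Column bests: Recession=27, Flat=27, Growth=26.
Conservative regrets: 2, 3, 2 → max 3
Balanced regrets: 1, 10, 3 → max 10
Aggressive regrets: 8, 3, 1 → max 8
Bold regrets: 9, 0, 0 → max 9
AllIn regrets: 0, 10, 4 → max 10
Max regrets: 8, 9, 9 → max 9
Smallest max regret = 3 → Conservative.

Conservative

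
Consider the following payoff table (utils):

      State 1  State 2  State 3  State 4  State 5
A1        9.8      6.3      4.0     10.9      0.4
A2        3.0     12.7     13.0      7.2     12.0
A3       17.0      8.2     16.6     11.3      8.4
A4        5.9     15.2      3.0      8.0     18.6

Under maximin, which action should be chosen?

A3

Row minima: A1=0.4, A2=3.0, A3=8.2, A4=3.0
Best worst-case = 8.2 → A3.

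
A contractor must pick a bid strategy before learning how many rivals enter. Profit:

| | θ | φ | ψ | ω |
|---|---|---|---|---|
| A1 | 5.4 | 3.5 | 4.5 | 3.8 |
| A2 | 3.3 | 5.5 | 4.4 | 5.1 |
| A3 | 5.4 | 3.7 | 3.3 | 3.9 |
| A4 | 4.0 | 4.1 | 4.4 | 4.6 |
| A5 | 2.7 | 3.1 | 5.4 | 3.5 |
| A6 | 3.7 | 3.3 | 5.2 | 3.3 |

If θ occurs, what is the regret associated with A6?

1.7

Best payoff under θ is 5.4.
Regret = 5.4 − 3.7 = 1.7.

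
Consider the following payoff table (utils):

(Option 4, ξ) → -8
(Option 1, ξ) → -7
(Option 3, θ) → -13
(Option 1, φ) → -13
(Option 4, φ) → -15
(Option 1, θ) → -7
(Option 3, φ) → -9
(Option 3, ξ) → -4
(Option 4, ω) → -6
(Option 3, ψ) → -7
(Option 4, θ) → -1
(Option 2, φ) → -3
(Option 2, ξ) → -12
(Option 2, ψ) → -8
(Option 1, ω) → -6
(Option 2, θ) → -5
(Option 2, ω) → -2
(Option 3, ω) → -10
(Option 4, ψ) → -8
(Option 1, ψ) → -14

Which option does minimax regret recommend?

Option 2

Column bests: θ=-1, φ=-3, ψ=-7, ω=-2, ξ=-4.
Option 1 regrets: 6, 10, 7, 4, 3 → max 10
Option 2 regrets: 4, 0, 1, 0, 8 → max 8
Option 3 regrets: 12, 6, 0, 8, 0 → max 12
Option 4 regrets: 0, 12, 1, 4, 4 → max 12
Smallest max regret = 8 → Option 2.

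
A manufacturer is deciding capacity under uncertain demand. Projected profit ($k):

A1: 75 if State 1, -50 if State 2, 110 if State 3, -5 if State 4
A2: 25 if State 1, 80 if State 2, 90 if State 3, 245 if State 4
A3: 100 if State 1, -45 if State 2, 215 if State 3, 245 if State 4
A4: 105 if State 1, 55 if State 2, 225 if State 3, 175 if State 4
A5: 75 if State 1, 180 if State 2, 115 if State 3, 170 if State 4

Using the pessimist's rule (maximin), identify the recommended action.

A5

Row minima: A1=-50, A2=25, A3=-45, A4=55, A5=75
Best worst-case = 75 → A5.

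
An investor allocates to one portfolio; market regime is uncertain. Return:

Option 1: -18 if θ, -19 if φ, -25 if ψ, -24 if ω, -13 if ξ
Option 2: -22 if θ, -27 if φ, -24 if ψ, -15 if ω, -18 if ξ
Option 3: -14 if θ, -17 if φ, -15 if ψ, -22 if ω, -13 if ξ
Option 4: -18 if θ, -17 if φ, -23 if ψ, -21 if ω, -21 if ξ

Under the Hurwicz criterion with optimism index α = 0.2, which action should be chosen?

Option 1: 0.2·(-13) + 0.8·(-25) = -22.6
Option 2: 0.2·(-15) + 0.8·(-27) = -24.6
Option 3: 0.2·(-13) + 0.8·(-22) = -20.2
Option 4: 0.2·(-17) + 0.8·(-23) = -21.8
Highest Hurwicz score = -20.2 → Option 3.

Option 3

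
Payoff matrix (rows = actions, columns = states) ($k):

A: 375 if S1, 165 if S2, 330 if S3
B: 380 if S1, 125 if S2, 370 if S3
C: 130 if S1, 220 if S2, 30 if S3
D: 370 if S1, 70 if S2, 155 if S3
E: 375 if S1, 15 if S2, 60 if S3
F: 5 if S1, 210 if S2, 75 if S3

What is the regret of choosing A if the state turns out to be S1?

5

Best payoff under S1 is 380.
Regret = 380 − 375 = 5.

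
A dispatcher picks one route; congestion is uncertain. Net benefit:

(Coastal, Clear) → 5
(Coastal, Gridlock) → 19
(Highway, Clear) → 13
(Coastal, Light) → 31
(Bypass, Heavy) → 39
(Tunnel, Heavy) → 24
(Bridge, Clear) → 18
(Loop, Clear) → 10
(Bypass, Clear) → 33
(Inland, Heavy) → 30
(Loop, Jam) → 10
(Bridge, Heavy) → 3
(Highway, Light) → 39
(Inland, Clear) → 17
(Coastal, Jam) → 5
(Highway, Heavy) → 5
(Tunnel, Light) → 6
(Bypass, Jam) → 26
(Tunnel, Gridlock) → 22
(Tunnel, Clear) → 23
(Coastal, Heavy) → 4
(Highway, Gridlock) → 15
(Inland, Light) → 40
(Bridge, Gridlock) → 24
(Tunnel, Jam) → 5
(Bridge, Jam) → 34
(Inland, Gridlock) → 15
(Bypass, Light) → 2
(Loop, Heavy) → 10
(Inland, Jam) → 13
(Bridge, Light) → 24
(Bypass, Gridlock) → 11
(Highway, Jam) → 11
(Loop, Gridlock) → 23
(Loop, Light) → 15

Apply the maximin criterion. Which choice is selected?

Row minima: Coastal=4, Bypass=2, Highway=5, Inland=13, Loop=10, Tunnel=5, Bridge=3
Best worst-case = 13 → Inland.

Inland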